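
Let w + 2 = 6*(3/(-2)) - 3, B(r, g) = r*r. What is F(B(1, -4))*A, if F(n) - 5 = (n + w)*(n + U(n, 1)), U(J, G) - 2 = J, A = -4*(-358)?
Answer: -67304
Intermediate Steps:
B(r, g) = r²
A = 1432
U(J, G) = 2 + J
w = -14 (w = -2 + (6*(3/(-2)) - 3) = -2 + (6*(3*(-½)) - 3) = -2 + (6*(-3/2) - 3) = -2 + (-9 - 3) = -2 - 12 = -14)
F(n) = 5 + (-14 + n)*(2 + 2*n) (F(n) = 5 + (n - 14)*(n + (2 + n)) = 5 + (-14 + n)*(2 + 2*n))
F(B(1, -4))*A = (-23 - 26*1² + 2*(1²)²)*1432 = (-23 - 26*1 + 2*1²)*1432 = (-23 - 26 + 2*1)*1432 = (-23 - 26 + 2)*1432 = -47*1432 = -67304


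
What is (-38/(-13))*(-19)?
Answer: -722/13 ≈ -55.538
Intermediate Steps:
(-38/(-13))*(-19) = -1/13*(-38)*(-19) = (38/13)*(-19) = -722/13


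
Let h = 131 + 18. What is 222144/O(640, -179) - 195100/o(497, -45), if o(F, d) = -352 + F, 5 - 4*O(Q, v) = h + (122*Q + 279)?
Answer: -106515716/78503 ≈ -1356.8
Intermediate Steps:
h = 149
O(Q, v) = -423/4 - 61*Q/2 (O(Q, v) = 5/4 - (149 + (122*Q + 279))/4 = 5/4 - (149 + (279 + 122*Q))/4 = 5/4 - (428 + 122*Q)/4 = 5/4 + (-107 - 61*Q/2) = -423/4 - 61*Q/2)
222144/O(640, -179) - 195100/o(497, -45) = 222144/(-423/4 - 61/2*640) - 195100/(-352 + 497) = 222144/(-423/4 - 19520) - 195100/145 = 222144/(-78503/4) - 195100*1/145 = 222144*(-4/78503) - 39020/29 = -888576/78503 - 39020/29 = -106515716/78503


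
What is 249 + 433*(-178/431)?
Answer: 30245/431 ≈ 70.174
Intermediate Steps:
249 + 433*(-178/431) = 249 - 77074/431 = 30245/431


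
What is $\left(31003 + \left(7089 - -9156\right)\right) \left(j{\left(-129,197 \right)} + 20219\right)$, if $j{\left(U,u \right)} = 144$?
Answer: $962111024$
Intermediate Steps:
$\left(31003 + \left(7089 - -9156\right)\right) \left(j{\left(-129,197 \right)} + 20219\right) = \left(31003 + \left(7089 - -9156\right)\right) \left(144 + 20219\right) = \left(31003 + \left(7089 + 9156\right)\right) 20363 = \left(31003 + 16245\right) 20363 = 47248 \cdot 20363 = 962111024$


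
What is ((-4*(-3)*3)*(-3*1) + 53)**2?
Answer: 3025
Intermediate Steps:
((-4*(-3)*3)*(-3*1) + 53)**2 = ((12*3)*(-3) + 53)**2 = (36*(-3) + 53)**2 = (-108 + 53)**2 = (-55)**2 = 3025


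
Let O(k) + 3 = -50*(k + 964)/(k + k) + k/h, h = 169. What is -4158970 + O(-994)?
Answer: -349325176582/83993 ≈ -4.1590e+6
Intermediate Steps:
O(k) = -3 + k/169 - 25*(964 + k)/k (O(k) = -3 + (-50*(k + 964)/(k + k) + k/169) = -3 + (-50*(964 + k)/(2*k) + k*(1/169)) = -3 + (-50*(964 + k)/(2*k) + k/169) = -3 + (-25*(964 + k)/k + k/169) = -3 + (k/169 - 25*(964 + k)/k) = -3 + k/169 - 25*(964 + k)/k)
-4158970 + O(-994) = -4158970 + (-28 - 24100/(-994) + (1/169)*(-994)) = -4158970 + (-28 - 24100*(-1/994) - 994/169) = -4158970 + (-28 + 12050/497 - 994/169) = -4158970 - 809372/83993 = -349325176582/83993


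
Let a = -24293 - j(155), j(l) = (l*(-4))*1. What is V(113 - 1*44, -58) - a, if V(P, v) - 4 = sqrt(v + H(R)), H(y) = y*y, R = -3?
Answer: 23677 + 7*I ≈ 23677.0 + 7.0*I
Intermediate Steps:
H(y) = y**2
j(l) = -4*l (j(l) = -4*l*1 = -4*l)
a = -23673 (a = -24293 - (-4)*155 = -24293 - 1*(-620) = -24293 + 620 = -23673)
V(P, v) = 4 + sqrt(9 + v) (V(P, v) = 4 + sqrt(v + (-3)**2) = 4 + sqrt(v + 9) = 4 + sqrt(9 + v))
V(113 - 1*44, -58) - a = (4 + sqrt(9 - 58)) - 1*(-23673) = (4 + sqrt(-49)) + 23673 = (4 + 7*I) + 23673 = 23677 + 7*I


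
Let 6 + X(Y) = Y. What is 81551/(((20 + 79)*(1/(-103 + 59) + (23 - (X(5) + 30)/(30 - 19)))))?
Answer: 326204/8055 ≈ 40.497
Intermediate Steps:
X(Y) = -6 + Y
81551/(((20 + 79)*(1/(-103 + 59) + (23 - (X(5) + 30)/(30 - 19))))) = 81551/(((20 + 79)*(1/(-103 + 59) + (23 - ((-6 + 5) + 30)/(30 - 19))))) = 81551/((99*(1/(-44) + (23 - (-1 + 30)/11)))) = 81551/((99*(-1/44 + (23 - 29/11)))) = 81551/((99*(-1/44 + 224/11))) = 81551/((99*(895/44))) = 81551/(8055/4) = 81551*(4/8055) = 326204/8055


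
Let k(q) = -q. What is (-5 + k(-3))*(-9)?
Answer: 18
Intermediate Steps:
(-5 + k(-3))*(-9) = (-5 - 1*(-3))*(-9) = (-5 + 3)*(-9) = -2*(-9) = 18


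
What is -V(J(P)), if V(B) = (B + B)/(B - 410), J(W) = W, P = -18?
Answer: -9/107 ≈ -0.084112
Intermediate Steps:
V(B) = 2*B/(-410 + B) (V(B) = (2*B)/(-410 + B) = 2*B/(-410 + B))
-V(J(P)) = -2*(-18)/(-410 - 18) = -2*(-18)/(-428) = -2*(-18)*(-1)/428 = -1*9/107 = -9/107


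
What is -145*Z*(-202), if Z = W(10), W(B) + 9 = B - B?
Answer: -263610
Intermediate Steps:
W(B) = -9 (W(B) = -9 + (B - B) = -9 + 0 = -9)
Z = -9
-145*Z*(-202) = -145*(-9)*(-202) = 1305*(-202) = -263610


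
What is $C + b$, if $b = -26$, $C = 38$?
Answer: $12$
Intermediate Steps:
$C + b = 38 - 26 = 12$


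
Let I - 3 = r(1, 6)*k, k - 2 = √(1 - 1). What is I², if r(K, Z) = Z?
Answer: 225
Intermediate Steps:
k = 2 (k = 2 + √(1 - 1) = 2 + √0 = 2 + 0 = 2)
I = 15 (I = 3 + 6*2 = 3 + 12 = 15)
I² = 15² = 225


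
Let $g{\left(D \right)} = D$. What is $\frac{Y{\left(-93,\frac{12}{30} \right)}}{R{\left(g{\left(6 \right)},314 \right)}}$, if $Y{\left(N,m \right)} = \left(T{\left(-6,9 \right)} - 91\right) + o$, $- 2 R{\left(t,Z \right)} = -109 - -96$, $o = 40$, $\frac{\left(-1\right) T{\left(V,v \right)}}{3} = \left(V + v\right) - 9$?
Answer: $- \frac{66}{13} \approx -5.0769$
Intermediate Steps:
$T{\left(V,v \right)} = 27 - 3 V - 3 v$ ($T{\left(V,v \right)} = - 3 \left(\left(V + v\right) - 9\right) = - 3 \left(-9 + V + v\right) = 27 - 3 V - 3 v$)
$R{\left(t,Z \right)} = \frac{13}{2}$ ($R{\left(t,Z \right)} = - \frac{-109 - -96}{2} = - \frac{-109 + 96}{2} = \left(- \frac{1}{2}\right) \left(-13\right) = \frac{13}{2}$)
$Y{\left(N,m \right)} = -33$ ($Y{\left(N,m \right)} = \left(\left(27 - -18 - 27\right) - 91\right) + 40 = \left(\left(27 + 18 - 27\right) - 91\right) + 40 = \left(18 - 91\right) + 40 = -73 + 40 = -33$)
$\frac{Y{\left(-93,\frac{12}{30} \right)}}{R{\left(g{\left(6 \right)},314 \right)}} = - \frac{33}{\frac{13}{2}} = \left(-33\right) \frac{2}{13} = - \frac{66}{13}$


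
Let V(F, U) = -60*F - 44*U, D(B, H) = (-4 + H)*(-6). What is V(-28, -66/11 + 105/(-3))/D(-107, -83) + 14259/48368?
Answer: 87978655/12624048 ≈ 6.9691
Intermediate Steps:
D(B, H) = 24 - 6*H
V(-28, -66/11 + 105/(-3))/D(-107, -83) + 14259/48368 = (-60*(-28) - 44*(-66/11 + 105/(-3)))/(24 - 6*(-83)) + 14259/48368 = (1680 - 44*(-66*1/11 + 105*(-1/3)))/(24 + 498) + 14259*(1/48368) = (1680 - 44*(-6 - 35))/522 + 14259/48368 = (1680 - 44*(-41))*(1/522) + 14259/48368 = (1680 + 1804)*(1/522) + 14259/48368 = 3484*(1/522) + 14259/48368 = 1742/261 + 14259/48368 = 87978655/12624048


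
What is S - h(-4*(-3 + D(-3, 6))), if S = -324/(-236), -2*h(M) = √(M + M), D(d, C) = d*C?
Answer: 81/59 + √42 ≈ 7.8536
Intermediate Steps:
D(d, C) = C*d
h(M) = -√2*√M/2 (h(M) = -√(M + M)/2 = -√2*√M/2)
S = 81/59 (S = -324*(-1)/236 = -2*(-81/118) = 81/59 ≈ 1.3729)
S - h(-4*(-3 + D(-3, 6))) = 81/59 - (-1)*√2*√(-4*(-3 + 6*(-3)))/2 = 81/59 - (-1)*√2*√(-4*(-3 - 18))/2 = 81/59 - (-1)*√2*√(-4*(-21))/2 = 81/59 - (-1)*√2*√84/2 = 81/59 - (-1)*√2*2*√21/2 = 81/59 - (-1)*√42 = 81/59 + √42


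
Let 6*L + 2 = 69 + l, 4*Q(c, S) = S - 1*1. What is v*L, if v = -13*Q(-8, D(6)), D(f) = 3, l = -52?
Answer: -65/4 ≈ -16.250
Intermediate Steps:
Q(c, S) = -¼ + S/4 (Q(c, S) = (S - 1*1)/4 = (S - 1)/4 = (-1 + S)/4 = -¼ + S/4)
v = -13/2 (v = -13*(-¼ + (¼)*3) = -13*(-¼ + ¾) = -13*½ = -13/2 ≈ -6.5000)
L = 5/2 (L = -⅓ + (69 - 52)/6 = -⅓ + (⅙)*17 = -⅓ + 17/6 = 5/2 ≈ 2.5000)
v*L = -13/2*5/2 = -65/4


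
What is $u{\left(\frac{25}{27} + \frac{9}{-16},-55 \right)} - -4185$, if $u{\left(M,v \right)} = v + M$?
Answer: $\frac{1784317}{432} \approx 4130.4$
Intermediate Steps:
$u{\left(M,v \right)} = M + v$
$u{\left(\frac{25}{27} + \frac{9}{-16},-55 \right)} - -4185 = \left(\left(\frac{25}{27} + \frac{9}{-16}\right) - 55\right) - -4185 = \left(\left(25 \cdot \frac{1}{27} + 9 \left(- \frac{1}{16}\right)\right) - 55\right) + 4185 = \left(\left(\frac{25}{27} - \frac{9}{16}\right) - 55\right) + 4185 = \left(\frac{157}{432} - 55\right) + 4185 = - \frac{23603}{432} + 4185 = \frac{1784317}{432}$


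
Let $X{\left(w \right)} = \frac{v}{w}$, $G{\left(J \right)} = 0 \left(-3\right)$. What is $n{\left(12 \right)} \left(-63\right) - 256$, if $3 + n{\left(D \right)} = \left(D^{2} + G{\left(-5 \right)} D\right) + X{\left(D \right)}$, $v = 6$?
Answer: $- \frac{18341}{2} \approx -9170.5$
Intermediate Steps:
$G{\left(J \right)} = 0$
$X{\left(w \right)} = \frac{6}{w}$
$n{\left(D \right)} = -3 + D^{2} + \frac{6}{D}$ ($n{\left(D \right)} = -3 + \left(\left(D^{2} + 0 D\right) + \frac{6}{D}\right) = -3 + \left(\left(D^{2} + 0\right) + \frac{6}{D}\right) = -3 + \left(D^{2} + \frac{6}{D}\right) = -3 + D^{2} + \frac{6}{D}$)
$n{\left(12 \right)} \left(-63\right) - 256 = \left(-3 + 12^{2} + \frac{6}{12}\right) \left(-63\right) - 256 = \left(-3 + 144 + 6 \cdot \frac{1}{12}\right) \left(-63\right) - 256 = \left(-3 + 144 + \frac{1}{2}\right) \left(-63\right) - 256 = \frac{283}{2} \left(-63\right) - 256 = - \frac{17829}{2} - 256 = - \frac{18341}{2}$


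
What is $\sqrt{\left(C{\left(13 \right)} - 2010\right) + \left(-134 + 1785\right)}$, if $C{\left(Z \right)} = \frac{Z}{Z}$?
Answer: $i \sqrt{358} \approx 18.921 i$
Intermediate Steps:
$C{\left(Z \right)} = 1$
$\sqrt{\left(C{\left(13 \right)} - 2010\right) + \left(-134 + 1785\right)} = \sqrt{\left(1 - 2010\right) + \left(-134 + 1785\right)} = \sqrt{-2009 + 1651} = \sqrt{-358} = i \sqrt{358}$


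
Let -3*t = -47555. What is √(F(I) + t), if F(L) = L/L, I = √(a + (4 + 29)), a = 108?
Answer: √142674/3 ≈ 125.91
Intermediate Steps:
t = 47555/3 (t = -⅓*(-47555) = 47555/3 ≈ 15852.)
I = √141 (I = √(108 + (4 + 29)) = √(108 + 33) = √141 ≈ 11.874)
F(L) = 1
√(F(I) + t) = √(1 + 47555/3) = √(47558/3) = √142674/3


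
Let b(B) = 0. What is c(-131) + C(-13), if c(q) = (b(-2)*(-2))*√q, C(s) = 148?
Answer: 148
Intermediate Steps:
c(q) = 0 (c(q) = (0*(-2))*√q = 0*√q = 0)
c(-131) + C(-13) = 0 + 148 = 148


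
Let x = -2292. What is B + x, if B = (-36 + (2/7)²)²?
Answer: -2405492/2401 ≈ -1001.9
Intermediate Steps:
B = 3097600/2401 (B = (-36 + (2*(⅐))²)² = (-36 + (2/7)²)² = (-36 + 4/49)² = (-1760/49)² = 3097600/2401 ≈ 1290.1)
B + x = 3097600/2401 - 2292 = -2405492/2401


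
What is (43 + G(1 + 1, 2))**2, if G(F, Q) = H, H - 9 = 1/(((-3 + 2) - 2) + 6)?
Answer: 24649/9 ≈ 2738.8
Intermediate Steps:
H = 28/3 (H = 9 + 1/(((-3 + 2) - 2) + 6) = 9 + 1/((-1 - 2) + 6) = 9 + 1/(-3 + 6) = 9 + 1/3 = 28/3 ≈ 9.3333)
G(F, Q) = 28/3
(43 + G(1 + 1, 2))**2 = (43 + 28/3)**2 = (157/3)**2 = 24649/9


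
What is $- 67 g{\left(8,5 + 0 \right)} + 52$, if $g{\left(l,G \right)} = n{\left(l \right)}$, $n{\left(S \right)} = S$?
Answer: $-484$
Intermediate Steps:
$g{\left(l,G \right)} = l$
$- 67 g{\left(8,5 + 0 \right)} + 52 = \left(-67\right) 8 + 52 = -536 + 52 = -484$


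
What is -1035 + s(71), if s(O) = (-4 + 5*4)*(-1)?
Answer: -1051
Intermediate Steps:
s(O) = -16 (s(O) = (-4 + 20)*(-1) = 16*(-1) = -16)
-1035 + s(71) = -1035 - 16 = -1051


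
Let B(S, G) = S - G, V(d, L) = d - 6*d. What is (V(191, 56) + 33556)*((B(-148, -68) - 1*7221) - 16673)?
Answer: -781576374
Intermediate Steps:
V(d, L) = -5*d
(V(191, 56) + 33556)*((B(-148, -68) - 1*7221) - 16673) = (-5*191 + 33556)*(((-148 - 1*(-68)) - 1*7221) - 16673) = (-955 + 33556)*(((-148 + 68) - 7221) - 16673) = 32601*((-80 - 7221) - 16673) = 32601*(-7301 - 16673) = 32601*(-23974) = -781576374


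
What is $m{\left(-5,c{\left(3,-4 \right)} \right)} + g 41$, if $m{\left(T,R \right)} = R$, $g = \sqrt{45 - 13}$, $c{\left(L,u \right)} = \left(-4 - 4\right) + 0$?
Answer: $-8 + 164 \sqrt{2} \approx 223.93$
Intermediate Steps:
$c{\left(L,u \right)} = -8$ ($c{\left(L,u \right)} = -8 + 0 = -8$)
$g = 4 \sqrt{2}$ ($g = \sqrt{32} = 4 \sqrt{2} \approx 5.6569$)
$m{\left(-5,c{\left(3,-4 \right)} \right)} + g 41 = -8 + 4 \sqrt{2} \cdot 41 = -8 + 164 \sqrt{2}$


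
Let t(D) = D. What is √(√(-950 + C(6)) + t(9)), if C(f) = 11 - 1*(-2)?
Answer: √(9 + I*√937) ≈ 4.5225 + 3.3842*I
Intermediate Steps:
C(f) = 13 (C(f) = 11 + 2 = 13)
√(√(-950 + C(6)) + t(9)) = √(√(-950 + 13) + 9) = √(√(-937) + 9) = √(I*√937 + 9) = √(9 + I*√937)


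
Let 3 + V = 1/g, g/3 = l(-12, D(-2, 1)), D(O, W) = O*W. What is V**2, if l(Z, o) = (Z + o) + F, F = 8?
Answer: 3025/324 ≈ 9.3364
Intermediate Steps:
l(Z, o) = 8 + Z + o (l(Z, o) = (Z + o) + 8 = 8 + Z + o)
g = -18 (g = 3*(8 - 12 - 2*1) = 3*(8 - 12 - 2) = 3*(-6) = -18)
V = -55/18 (V = -3 + 1/(-18) = -3 - 1/18 = -55/18 ≈ -3.0556)
V**2 = (-55/18)**2 = 3025/324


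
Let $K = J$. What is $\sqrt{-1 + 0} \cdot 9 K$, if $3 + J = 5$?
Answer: $18 i \approx 18.0 i$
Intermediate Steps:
$J = 2$ ($J = -3 + 5 = 2$)
$K = 2$
$\sqrt{-1 + 0} \cdot 9 K = \sqrt{-1 + 0} \cdot 9 \cdot 2 = \sqrt{-1} \cdot 9 \cdot 2 = i 9 \cdot 2 = 9 i 2 = 18 i$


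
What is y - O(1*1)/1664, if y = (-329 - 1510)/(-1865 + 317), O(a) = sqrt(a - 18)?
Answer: 613/516 - I*sqrt(17)/1664 ≈ 1.188 - 0.0024778*I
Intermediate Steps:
O(a) = sqrt(-18 + a)
y = 613/516 (y = -1839/(-1548) = -1839*(-1/1548) = 613/516 ≈ 1.1880)
y - O(1*1)/1664 = 613/516 - sqrt(-18 + 1*1)/1664 = 613/516 - sqrt(-18 + 1)/1664 = 613/516 - sqrt(-17)/1664 = 613/516 - I*sqrt(17)/1664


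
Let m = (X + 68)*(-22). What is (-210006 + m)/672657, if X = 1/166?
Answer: -5851559/18610177 ≈ -0.31443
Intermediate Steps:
X = 1/166 ≈ 0.0060241
m = -124179/83 (m = (1/166 + 68)*(-22) = (11289/166)*(-22) = -124179/83 ≈ -1496.1)
(-210006 + m)/672657 = (-210006 - 124179/83)/672657 = -17554677/83*1/672657 = -5851559/18610177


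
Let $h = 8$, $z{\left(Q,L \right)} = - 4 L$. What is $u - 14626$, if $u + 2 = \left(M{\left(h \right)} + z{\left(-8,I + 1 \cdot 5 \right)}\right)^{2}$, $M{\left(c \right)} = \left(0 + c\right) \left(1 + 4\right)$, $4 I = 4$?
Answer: $-14372$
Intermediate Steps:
$I = 1$ ($I = \frac{1}{4} \cdot 4 = 1$)
$M{\left(c \right)} = 5 c$ ($M{\left(c \right)} = c 5 = 5 c$)
$u = 254$ ($u = -2 + \left(5 \cdot 8 - 4 \left(1 + 1 \cdot 5\right)\right)^{2} = -2 + \left(40 - 4 \left(1 + 5\right)\right)^{2} = -2 + \left(40 - 24\right)^{2} = -2 + 16^{2} = -2 + 256 = 254$)
$u - 14626 = 254 - 14626 = -14372$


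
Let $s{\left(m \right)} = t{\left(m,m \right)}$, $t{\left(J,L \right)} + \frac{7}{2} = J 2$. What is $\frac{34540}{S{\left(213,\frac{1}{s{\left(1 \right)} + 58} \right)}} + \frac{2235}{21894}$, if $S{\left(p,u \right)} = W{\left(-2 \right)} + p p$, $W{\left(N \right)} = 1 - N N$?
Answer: $\frac{142935295}{165540534} \approx 0.86345$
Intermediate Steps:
$t{\left(J,L \right)} = - \frac{7}{2} + 2 J$ ($t{\left(J,L \right)} = - \frac{7}{2} + J 2 = - \frac{7}{2} + 2 J$)
$s{\left(m \right)} = - \frac{7}{2} + 2 m$
$W{\left(N \right)} = 1 - N^{2}$
$S{\left(p,u \right)} = -3 + p^{2}$ ($S{\left(p,u \right)} = \left(1 - \left(-2\right)^{2}\right) + p p = \left(1 - 4\right) + p^{2} = -3 + p^{2}$)
$\frac{34540}{S{\left(213,\frac{1}{s{\left(1 \right)} + 58} \right)}} + \frac{2235}{21894} = \frac{34540}{-3 + 213^{2}} + \frac{2235}{21894} = \frac{34540}{-3 + 45369} + 2235 \cdot \frac{1}{21894} = \frac{34540}{45366} + \frac{745}{7298} = 34540 \cdot \frac{1}{45366} + \frac{745}{7298} = \frac{17270}{22683} + \frac{745}{7298} = \frac{142935295}{165540534}$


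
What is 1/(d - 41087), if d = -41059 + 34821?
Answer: -1/47325 ≈ -2.1130e-5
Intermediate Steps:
d = -6238
1/(d - 41087) = 1/(-6238 - 41087) = 1/(-47325) = -1/47325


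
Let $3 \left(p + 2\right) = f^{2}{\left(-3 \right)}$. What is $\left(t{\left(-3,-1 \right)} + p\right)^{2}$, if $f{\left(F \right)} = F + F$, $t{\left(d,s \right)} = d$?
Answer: $49$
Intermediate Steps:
$f{\left(F \right)} = 2 F$
$p = 10$ ($p = -2 + \frac{\left(2 \left(-3\right)\right)^{2}}{3} = -2 + \frac{\left(-6\right)^{2}}{3} = -2 + \frac{1}{3} \cdot 36 = -2 + 12 = 10$)
$\left(t{\left(-3,-1 \right)} + p\right)^{2} = \left(-3 + 10\right)^{2} = 7^{2} = 49$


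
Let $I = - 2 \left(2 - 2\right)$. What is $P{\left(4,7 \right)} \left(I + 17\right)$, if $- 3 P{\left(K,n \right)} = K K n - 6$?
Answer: $- \frac{1802}{3} \approx -600.67$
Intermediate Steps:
$P{\left(K,n \right)} = 2 - \frac{n K^{2}}{3}$ ($P{\left(K,n \right)} = - \frac{K K n - 6}{3} = - \frac{K^{2} n - 6}{3} = - \frac{n K^{2} - 6}{3} = - \frac{-6 + n K^{2}}{3} = 2 - \frac{n K^{2}}{3}$)
$I = 0$ ($I = \left(-2\right) 0 = 0$)
$P{\left(4,7 \right)} \left(I + 17\right) = \left(2 - \frac{7 \cdot 4^{2}}{3}\right) \left(0 + 17\right) = \left(2 - \frac{7}{3} \cdot 16\right) 17 = \left(2 - \frac{112}{3}\right) 17 = \left(- \frac{106}{3}\right) 17 = - \frac{1802}{3}$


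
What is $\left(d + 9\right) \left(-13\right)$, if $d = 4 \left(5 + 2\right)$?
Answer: $-481$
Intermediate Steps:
$d = 28$ ($d = 4 \cdot 7 = 28$)
$\left(d + 9\right) \left(-13\right) = \left(28 + 9\right) \left(-13\right) = 37 \left(-13\right) = -481$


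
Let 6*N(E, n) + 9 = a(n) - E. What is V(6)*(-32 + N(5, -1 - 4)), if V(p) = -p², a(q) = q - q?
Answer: 1236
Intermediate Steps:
a(q) = 0
N(E, n) = -3/2 - E/6 (N(E, n) = -3/2 + (0 - E)/6 = -3/2 + (-E)/6 = -3/2 - E/6)
V(6)*(-32 + N(5, -1 - 4)) = (-1*6²)*(-32 + (-3/2 - ⅙*5)) = (-1*36)*(-32 + (-3/2 - ⅚)) = -36*(-32 - 7/3) = -36*(-103/3) = 1236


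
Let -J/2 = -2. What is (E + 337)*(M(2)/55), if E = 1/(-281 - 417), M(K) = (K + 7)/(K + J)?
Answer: 141135/15356 ≈ 9.1909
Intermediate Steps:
J = 4 (J = -2*(-2) = 4)
M(K) = (7 + K)/(4 + K) (M(K) = (K + 7)/(K + 4) = (7 + K)/(4 + K))
E = -1/698 (E = 1/(-698) = -1/698 ≈ -0.0014327)
(E + 337)*(M(2)/55) = (-1/698 + 337)*(((7 + 2)/(4 + 2))/55) = 235225*((9/6)*(1/55))/698 = 235225*(((⅙)*9)*(1/55))/698 = 235225*((3/2)*(1/55))/698 = (235225/698)*(3/110) = 141135/15356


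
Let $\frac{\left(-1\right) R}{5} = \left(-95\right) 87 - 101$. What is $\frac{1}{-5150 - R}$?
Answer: $- \frac{1}{46980} \approx -2.1286 \cdot 10^{-5}$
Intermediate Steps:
$R = 41830$ ($R = - 5 \left(\left(-95\right) 87 - 101\right) = - 5 \left(-8265 - 101\right) = \left(-5\right) \left(-8366\right) = 41830$)
$\frac{1}{-5150 - R} = \frac{1}{-5150 - 41830} = \frac{1}{-46980} = - \frac{1}{46980}$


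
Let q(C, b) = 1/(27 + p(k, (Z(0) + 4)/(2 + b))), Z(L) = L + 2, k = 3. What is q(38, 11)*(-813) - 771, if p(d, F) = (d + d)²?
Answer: -16462/21 ≈ -783.90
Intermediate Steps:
Z(L) = 2 + L
p(d, F) = 4*d² (p(d, F) = (2*d)² = 4*d²)
q(C, b) = 1/63 (q(C, b) = 1/(27 + 4*3²) = 1/(27 + 4*9) = 1/(27 + 36) = 1/63)
q(38, 11)*(-813) - 771 = (1/63)*(-813) - 771 = -271/21 - 771 = -16462/21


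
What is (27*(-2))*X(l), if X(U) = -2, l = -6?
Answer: 108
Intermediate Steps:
(27*(-2))*X(l) = (27*(-2))*(-2) = -54*(-2) = 108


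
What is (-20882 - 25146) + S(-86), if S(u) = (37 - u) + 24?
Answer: -45881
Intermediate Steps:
S(u) = 61 - u
(-20882 - 25146) + S(-86) = (-20882 - 25146) + (61 - 1*(-86)) = -46028 + (61 + 86) = -46028 + 147 = -45881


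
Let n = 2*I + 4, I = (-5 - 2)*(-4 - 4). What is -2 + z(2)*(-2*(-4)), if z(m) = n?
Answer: 926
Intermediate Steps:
I = 56 (I = -7*(-8) = 56)
n = 116 (n = 2*56 + 4 = 112 + 4 = 116)
z(m) = 116
-2 + z(2)*(-2*(-4)) = -2 + 116*(-2*(-4)) = -2 + 116*8 = -2 + 928 = 926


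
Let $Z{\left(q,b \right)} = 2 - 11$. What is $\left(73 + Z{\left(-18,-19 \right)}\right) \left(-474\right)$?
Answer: $-30336$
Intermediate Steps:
$Z{\left(q,b \right)} = -9$ ($Z{\left(q,b \right)} = 2 - 11 = -9$)
$\left(73 + Z{\left(-18,-19 \right)}\right) \left(-474\right) = \left(73 - 9\right) \left(-474\right) = 64 \left(-474\right) = -30336$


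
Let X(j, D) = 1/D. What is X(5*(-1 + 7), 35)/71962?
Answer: 1/2518670 ≈ 3.9703e-7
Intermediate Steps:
X(5*(-1 + 7), 35)/71962 = 1/(35*71962) = (1/35)*(1/71962) = 1/2518670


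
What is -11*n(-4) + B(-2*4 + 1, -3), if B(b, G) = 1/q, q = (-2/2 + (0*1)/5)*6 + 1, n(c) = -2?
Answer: 109/5 ≈ 21.800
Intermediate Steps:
q = -5 (q = (-2*1/2 + 0*(1/5))*6 + 1 = (-1 + 0)*6 + 1 = -1*6 + 1 = -6 + 1 = -5)
B(b, G) = -1/5 (B(b, G) = 1/(-5) = -1/5)
-11*n(-4) + B(-2*4 + 1, -3) = -11*(-2) - 1/5 = 22 - 1/5 = 109/5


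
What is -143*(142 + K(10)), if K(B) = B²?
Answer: -34606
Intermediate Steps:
-143*(142 + K(10)) = -143*(142 + 10²) = -143*(142 + 100) = -143*242 = -34606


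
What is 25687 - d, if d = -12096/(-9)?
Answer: 24343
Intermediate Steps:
d = 1344 (d = -12096*(-1)/9 = -2016*(-2/3) = 1344)
25687 - d = 25687 - 1*1344 = 25687 - 1344 = 24343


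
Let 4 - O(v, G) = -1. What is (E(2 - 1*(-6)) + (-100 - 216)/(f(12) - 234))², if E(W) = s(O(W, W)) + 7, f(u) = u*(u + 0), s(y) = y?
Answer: 487204/2025 ≈ 240.59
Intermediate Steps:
O(v, G) = 5 (O(v, G) = 4 - 1*(-1) = 4 + 1 = 5)
f(u) = u² (f(u) = u*u = u²)
E(W) = 12 (E(W) = 5 + 7 = 12)
(E(2 - 1*(-6)) + (-100 - 216)/(f(12) - 234))² = (12 + (-100 - 216)/(12² - 234))² = (12 - 316/(144 - 234))² = (12 - 316/(-90))² = (12 - 316*(-1/90))² = (12 + 158/45)² = (698/45)² = 487204/2025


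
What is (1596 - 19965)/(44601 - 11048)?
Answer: -1413/2581 ≈ -0.54746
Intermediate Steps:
(1596 - 19965)/(44601 - 11048) = -18369/33553 = -18369*1/33553 = -1413/2581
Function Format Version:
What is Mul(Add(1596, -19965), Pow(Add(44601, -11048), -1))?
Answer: Rational(-1413, 2581) ≈ -0.54746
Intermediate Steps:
Mul(Add(1596, -19965), Pow(Add(44601, -11048), -1)) = Mul(-18369, Pow(33553, -1)) = Mul(-18369, Rational(1, 33553)) = Rational(-1413, 2581)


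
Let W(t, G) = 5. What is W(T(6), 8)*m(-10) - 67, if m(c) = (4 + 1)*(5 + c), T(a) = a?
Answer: -192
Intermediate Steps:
m(c) = 25 + 5*c (m(c) = 5*(5 + c) = 25 + 5*c)
W(T(6), 8)*m(-10) - 67 = 5*(25 + 5*(-10)) - 67 = 5*(25 - 50) - 67 = 5*(-25) - 67 = -125 - 67 = -192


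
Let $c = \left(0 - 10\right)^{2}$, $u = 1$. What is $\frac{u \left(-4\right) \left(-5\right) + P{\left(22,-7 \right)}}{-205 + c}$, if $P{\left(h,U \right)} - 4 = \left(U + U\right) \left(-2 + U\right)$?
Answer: $- \frac{10}{7} \approx -1.4286$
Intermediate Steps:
$P{\left(h,U \right)} = 4 + 2 U \left(-2 + U\right)$ ($P{\left(h,U \right)} = 4 + \left(U + U\right) \left(-2 + U\right) = 4 + 2 U \left(-2 + U\right)$)
$c = 100$ ($c = \left(-10\right)^{2} = 100$)
$\frac{u \left(-4\right) \left(-5\right) + P{\left(22,-7 \right)}}{-205 + c} = \frac{1 \left(-4\right) \left(-5\right) + \left(4 - -28 + 2 \left(-7\right)^{2}\right)}{-205 + 100} = \frac{\left(-4\right) \left(-5\right) + \left(4 + 28 + 2 \cdot 49\right)}{-105} = \left(20 + \left(4 + 28 + 98\right)\right) \left(- \frac{1}{105}\right) = \left(20 + 130\right) \left(- \frac{1}{105}\right) = 150 \left(- \frac{1}{105}\right) = - \frac{10}{7}$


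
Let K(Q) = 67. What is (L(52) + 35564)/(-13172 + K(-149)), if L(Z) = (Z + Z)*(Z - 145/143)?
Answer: -449532/144155 ≈ -3.1184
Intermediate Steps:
L(Z) = 2*Z*(-145/143 + Z) (L(Z) = (2*Z)*(Z - 145*1/143) = (2*Z)*(Z - 145/143) = (2*Z)*(-145/143 + Z) = 2*Z*(-145/143 + Z))
(L(52) + 35564)/(-13172 + K(-149)) = ((2/143)*52*(-145 + 143*52) + 35564)/(-13172 + 67) = ((2/143)*52*(-145 + 7436) + 35564)/(-13105) = ((2/143)*52*7291 + 35564)*(-1/13105) = (58328/11 + 35564)*(-1/13105) = (449532/11)*(-1/13105) = -449532/144155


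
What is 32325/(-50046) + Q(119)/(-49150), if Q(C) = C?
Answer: -132894102/204980075 ≈ -0.64833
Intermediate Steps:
32325/(-50046) + Q(119)/(-49150) = 32325/(-50046) + 119/(-49150) = 32325*(-1/50046) + 119*(-1/49150) = -10775/16682 - 119/49150 = -132894102/204980075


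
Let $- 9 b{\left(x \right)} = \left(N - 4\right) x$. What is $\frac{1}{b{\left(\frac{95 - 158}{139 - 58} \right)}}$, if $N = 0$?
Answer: $- \frac{81}{28} \approx -2.8929$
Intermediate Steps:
$b{\left(x \right)} = \frac{4 x}{9}$ ($b{\left(x \right)} = - \frac{\left(0 - 4\right) x}{9} = - \frac{\left(-4\right) x}{9} = \frac{4 x}{9}$)
$\frac{1}{b{\left(\frac{95 - 158}{139 - 58} \right)}} = \frac{1}{\frac{4}{9} \frac{95 - 158}{139 - 58}} = \frac{1}{\frac{4}{9} \left(- \frac{63}{81}\right)} = \frac{1}{\frac{4}{9} \left(\left(-63\right) \frac{1}{81}\right)} = \frac{1}{\frac{4}{9} \left(- \frac{7}{9}\right)} = \frac{1}{- \frac{28}{81}} = - \frac{81}{28}$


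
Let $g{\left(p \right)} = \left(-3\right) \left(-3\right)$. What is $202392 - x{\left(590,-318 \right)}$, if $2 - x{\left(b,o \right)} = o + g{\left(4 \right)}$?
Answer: $202081$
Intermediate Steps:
$g{\left(p \right)} = 9$
$x{\left(b,o \right)} = -7 - o$ ($x{\left(b,o \right)} = 2 - \left(o + 9\right) = 2 - \left(9 + o\right) = -7 - o$)
$202392 - x{\left(590,-318 \right)} = 202392 - \left(-7 - -318\right) = 202392 - \left(-7 + 318\right) = 202392 - 311 = 202081$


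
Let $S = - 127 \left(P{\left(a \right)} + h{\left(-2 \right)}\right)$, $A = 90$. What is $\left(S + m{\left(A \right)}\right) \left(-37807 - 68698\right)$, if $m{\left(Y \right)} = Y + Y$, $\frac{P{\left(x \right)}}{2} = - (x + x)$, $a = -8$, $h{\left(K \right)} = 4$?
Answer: $467769960$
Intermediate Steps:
$P{\left(x \right)} = - 4 x$ ($P{\left(x \right)} = 2 \left(- (x + x)\right) = 2 \left(- 2 x\right) = - 4 x$)
$S = -4572$ ($S = - 127 \left(\left(-4\right) \left(-8\right) + 4\right) = - 127 \left(32 + 4\right) = \left(-127\right) 36 = -4572$)
$m{\left(Y \right)} = 2 Y$
$\left(S + m{\left(A \right)}\right) \left(-37807 - 68698\right) = \left(-4572 + 2 \cdot 90\right) \left(-37807 - 68698\right) = \left(-4572 + 180\right) \left(-106505\right) = \left(-4392\right) \left(-106505\right) = 467769960$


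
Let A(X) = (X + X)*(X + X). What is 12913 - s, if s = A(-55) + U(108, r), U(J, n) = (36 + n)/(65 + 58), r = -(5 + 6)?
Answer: 99974/123 ≈ 812.80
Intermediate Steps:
r = -11 (r = -1*11 = -11)
U(J, n) = 12/41 + n/123 (U(J, n) = (36 + n)/123 = (36 + n)*(1/123) = 12/41 + n/123)
A(X) = 4*X² (A(X) = (2*X)*(2*X) = 4*X²)
s = 1488325/123 (s = 4*(-55)² + (12/41 + (1/123)*(-11)) = 4*3025 + (12/41 - 11/123) = 12100 + 25/123 = 1488325/123 ≈ 12100.)
12913 - s = 12913 - 1*1488325/123 = 12913 - 1488325/123 = 99974/123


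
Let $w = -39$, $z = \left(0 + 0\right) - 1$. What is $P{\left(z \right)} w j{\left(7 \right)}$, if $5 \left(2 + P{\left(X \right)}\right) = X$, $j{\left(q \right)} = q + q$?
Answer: $\frac{6006}{5} \approx 1201.2$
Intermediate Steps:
$j{\left(q \right)} = 2 q$
$z = -1$ ($z = 0 - 1 = -1$)
$P{\left(X \right)} = -2 + \frac{X}{5}$
$P{\left(z \right)} w j{\left(7 \right)} = \left(-2 + \frac{1}{5} \left(-1\right)\right) \left(-39\right) 2 \cdot 7 = \left(-2 - \frac{1}{5}\right) \left(-39\right) 14 = \left(- \frac{11}{5}\right) \left(-39\right) 14 = \frac{429}{5} \cdot 14 = \frac{6006}{5}$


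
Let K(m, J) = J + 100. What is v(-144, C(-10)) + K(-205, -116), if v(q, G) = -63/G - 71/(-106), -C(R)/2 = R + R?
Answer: -35839/2120 ≈ -16.905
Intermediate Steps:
K(m, J) = 100 + J
C(R) = -4*R (C(R) = -2*(R + R) = -4*R)
v(q, G) = 71/106 - 63/G (v(q, G) = -63/G - 71*(-1/106) = -63/G + 71/106 = 71/106 - 63/G)
v(-144, C(-10)) + K(-205, -116) = (71/106 - 63/((-4*(-10)))) + (100 - 116) = (71/106 - 63/40) - 16 = -1919/2120 - 16 = -35839/2120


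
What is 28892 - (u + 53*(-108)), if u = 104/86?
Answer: 1488436/43 ≈ 34615.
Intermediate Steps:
u = 52/43 (u = 104*(1/86) = 52/43 ≈ 1.2093)
28892 - (u + 53*(-108)) = 28892 - (52/43 + 53*(-108)) = 28892 - (52/43 - 5724) = 28892 - 1*(-246080/43) = 28892 + 246080/43 = 1488436/43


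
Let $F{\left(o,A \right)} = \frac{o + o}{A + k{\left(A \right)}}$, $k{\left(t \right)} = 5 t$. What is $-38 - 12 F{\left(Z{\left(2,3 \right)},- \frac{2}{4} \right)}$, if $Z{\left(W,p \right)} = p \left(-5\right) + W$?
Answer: $-142$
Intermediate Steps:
$Z{\left(W,p \right)} = W - 5 p$ ($Z{\left(W,p \right)} = - 5 p + W = W - 5 p$)
$F{\left(o,A \right)} = \frac{o}{3 A}$ ($F{\left(o,A \right)} = \frac{o + o}{A + 5 A} = \frac{2 o}{6 A} = 2 o \frac{1}{6 A} = \frac{o}{3 A}$)
$-38 - 12 F{\left(Z{\left(2,3 \right)},- \frac{2}{4} \right)} = -38 - 12 \frac{2 - 15}{3 \left(- \frac{2}{4}\right)} = -38 - 12 \frac{2 - 15}{3 \left(\left(-2\right) \frac{1}{4}\right)} = -38 - 12 \cdot \frac{1}{3} \left(-13\right) \frac{1}{- \frac{1}{2}} = -38 - 12 \cdot \frac{1}{3} \left(-13\right) \left(-2\right) = -38 - 104 = -142$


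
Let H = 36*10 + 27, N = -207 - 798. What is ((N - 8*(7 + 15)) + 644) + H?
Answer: -150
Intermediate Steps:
N = -1005
H = 387 (H = 360 + 27 = 387)
((N - 8*(7 + 15)) + 644) + H = ((-1005 - 8*(7 + 15)) + 644) + 387 = ((-1005 - 8*22) + 644) + 387 = ((-1005 - 176) + 644) + 387 = (-1181 + 644) + 387 = -537 + 387 = -150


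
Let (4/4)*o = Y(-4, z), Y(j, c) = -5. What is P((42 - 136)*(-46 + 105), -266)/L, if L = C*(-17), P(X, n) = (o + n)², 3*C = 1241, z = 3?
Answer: -220323/21097 ≈ -10.443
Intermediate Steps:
o = -5
C = 1241/3 (C = (⅓)*1241 = 1241/3 ≈ 413.67)
P(X, n) = (-5 + n)²
L = -21097/3 (L = (1241/3)*(-17) = -21097/3 ≈ -7032.3)
P((42 - 136)*(-46 + 105), -266)/L = (-5 - 266)²/(-21097/3) = (-271)²*(-3/21097) = 73441*(-3/21097) = -220323/21097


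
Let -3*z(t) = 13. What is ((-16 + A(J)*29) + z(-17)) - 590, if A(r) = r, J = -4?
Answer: -2179/3 ≈ -726.33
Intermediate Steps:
z(t) = -13/3 (z(t) = -⅓*13 = -13/3)
((-16 + A(J)*29) + z(-17)) - 590 = ((-16 - 4*29) - 13/3) - 590 = ((-16 - 116) - 13/3) - 590 = (-132 - 13/3) - 590 = -409/3 - 590 = -2179/3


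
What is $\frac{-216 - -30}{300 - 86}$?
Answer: $- \frac{93}{107} \approx -0.86916$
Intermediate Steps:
$\frac{-216 - -30}{300 - 86} = \frac{-216 + \left(-182 + 212\right)}{214} = \left(-216 + 30\right) \frac{1}{214} = \left(-186\right) \frac{1}{214} = - \frac{93}{107}$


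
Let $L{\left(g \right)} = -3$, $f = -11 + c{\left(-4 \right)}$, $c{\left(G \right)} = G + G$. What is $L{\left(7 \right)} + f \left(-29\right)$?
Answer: $548$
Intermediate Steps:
$c{\left(G \right)} = 2 G$
$f = -19$ ($f = -11 + 2 \left(-4\right) = -11 - 8 = -19$)
$L{\left(7 \right)} + f \left(-29\right) = -3 - -551 = -3 + 551 = 548$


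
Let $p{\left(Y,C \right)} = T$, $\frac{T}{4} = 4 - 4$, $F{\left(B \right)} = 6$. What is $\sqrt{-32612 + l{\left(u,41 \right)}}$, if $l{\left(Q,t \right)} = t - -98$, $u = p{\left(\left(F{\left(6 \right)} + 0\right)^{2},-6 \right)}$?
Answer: $i \sqrt{32473} \approx 180.2 i$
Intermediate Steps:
$T = 0$ ($T = 4 \left(4 - 4\right) = 4 \cdot 0 = 0$)
$p{\left(Y,C \right)} = 0$
$u = 0$
$l{\left(Q,t \right)} = 98 + t$ ($l{\left(Q,t \right)} = t + 98 = 98 + t$)
$\sqrt{-32612 + l{\left(u,41 \right)}} = \sqrt{-32612 + \left(98 + 41\right)} = \sqrt{-32612 + 139} = \sqrt{-32473} = i \sqrt{32473}$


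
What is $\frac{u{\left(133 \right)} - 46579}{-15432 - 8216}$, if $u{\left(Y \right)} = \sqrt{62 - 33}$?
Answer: $\frac{46579}{23648} - \frac{\sqrt{29}}{23648} \approx 1.9695$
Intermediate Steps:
$u{\left(Y \right)} = \sqrt{29}$
$\frac{u{\left(133 \right)} - 46579}{-15432 - 8216} = \frac{\sqrt{29} - 46579}{-15432 - 8216} = \frac{-46579 + \sqrt{29}}{-23648} = \left(-46579 + \sqrt{29}\right) \left(- \frac{1}{23648}\right) = \frac{46579}{23648} - \frac{\sqrt{29}}{23648}$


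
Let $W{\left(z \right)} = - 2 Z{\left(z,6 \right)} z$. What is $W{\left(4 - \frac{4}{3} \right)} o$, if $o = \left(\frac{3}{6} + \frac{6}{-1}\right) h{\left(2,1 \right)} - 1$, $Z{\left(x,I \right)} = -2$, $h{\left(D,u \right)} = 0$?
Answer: $- \frac{32}{3} \approx -10.667$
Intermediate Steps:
$o = -1$ ($o = \left(\frac{3}{6} + \frac{6}{-1}\right) 0 - 1 = \left(3 \cdot \frac{1}{6} + 6 \left(-1\right)\right) 0 - 1 = \left(\frac{1}{2} - 6\right) 0 - 1 = \left(- \frac{11}{2}\right) 0 - 1 = 0 - 1 = -1$)
$W{\left(z \right)} = 4 z$ ($W{\left(z \right)} = \left(-2\right) \left(-2\right) z = 4 z$)
$W{\left(4 - \frac{4}{3} \right)} o = 4 \left(4 - \frac{4}{3}\right) \left(-1\right) = 4 \cdot \frac{8}{3} \left(-1\right) = \frac{32}{3} \left(-1\right) = - \frac{32}{3}$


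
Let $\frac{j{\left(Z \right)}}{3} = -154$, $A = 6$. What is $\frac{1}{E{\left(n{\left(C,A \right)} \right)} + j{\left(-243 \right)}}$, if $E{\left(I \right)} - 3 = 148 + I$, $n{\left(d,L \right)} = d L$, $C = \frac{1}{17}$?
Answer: $- \frac{17}{5281} \approx -0.0032191$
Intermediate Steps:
$j{\left(Z \right)} = -462$ ($j{\left(Z \right)} = 3 \left(-154\right) = -462$)
$C = \frac{1}{17} \approx 0.058824$
$n{\left(d,L \right)} = L d$
$E{\left(I \right)} = 151 + I$ ($E{\left(I \right)} = 3 + \left(148 + I\right) = 151 + I$)
$\frac{1}{E{\left(n{\left(C,A \right)} \right)} + j{\left(-243 \right)}} = \frac{1}{\left(151 + 6 \cdot \frac{1}{17}\right) - 462} = \frac{1}{\left(151 + \frac{6}{17}\right) - 462} = \frac{1}{\frac{2573}{17} - 462} = \frac{1}{- \frac{5281}{17}} = - \frac{17}{5281}$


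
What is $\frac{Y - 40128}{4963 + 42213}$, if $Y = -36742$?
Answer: $- \frac{38435}{23588} \approx -1.6294$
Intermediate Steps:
$\frac{Y - 40128}{4963 + 42213} = \frac{-36742 - 40128}{4963 + 42213} = - \frac{76870}{47176} = \left(-76870\right) \frac{1}{47176} = - \frac{38435}{23588}$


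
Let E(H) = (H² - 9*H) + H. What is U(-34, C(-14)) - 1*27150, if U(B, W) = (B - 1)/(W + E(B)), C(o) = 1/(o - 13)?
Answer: -209353839/7711 ≈ -27150.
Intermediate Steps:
E(H) = H² - 8*H
C(o) = 1/(-13 + o)
U(B, W) = (-1 + B)/(W + B*(-8 + B)) (U(B, W) = (B - 1)/(W + B*(-8 + B)) = (-1 + B)/(W + B*(-8 + B)))
U(-34, C(-14)) - 1*27150 = (-1 - 34)/(1/(-13 - 14) - 34*(-8 - 34)) - 1*27150 = -35/(1/(-27) - 34*(-42)) - 27150 = -35/(-1/27 + 1428) - 27150 = -35/(38555/27) - 27150 = (27/38555)*(-35) - 27150 = -189/7711 - 27150 = -209353839/7711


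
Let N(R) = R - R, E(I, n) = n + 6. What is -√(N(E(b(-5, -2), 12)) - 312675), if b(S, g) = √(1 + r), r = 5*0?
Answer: -5*I*√12507 ≈ -559.17*I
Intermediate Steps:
r = 0
b(S, g) = 1 (b(S, g) = √(1 + 0) = √1 = 1)
E(I, n) = 6 + n
N(R) = 0
-√(N(E(b(-5, -2), 12)) - 312675) = -√(0 - 312675) = -√(-312675) = -5*I*√12507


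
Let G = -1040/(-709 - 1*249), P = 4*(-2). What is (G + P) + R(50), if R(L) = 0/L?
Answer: -3312/479 ≈ -6.9144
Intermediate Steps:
P = -8
R(L) = 0
G = 520/479 (G = -1040/(-709 - 249) = -1040/(-958) = -1040*(-1/958) = 520/479 ≈ 1.0856)
(G + P) + R(50) = (520/479 - 8) + 0 = -3312/479 + 0 = -3312/479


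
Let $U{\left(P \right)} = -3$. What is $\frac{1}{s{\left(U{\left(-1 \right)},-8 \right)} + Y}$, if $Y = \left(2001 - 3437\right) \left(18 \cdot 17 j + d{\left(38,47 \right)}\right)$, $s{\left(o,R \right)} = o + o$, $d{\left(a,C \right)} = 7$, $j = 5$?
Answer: $- \frac{1}{2207138} \approx -4.5308 \cdot 10^{-7}$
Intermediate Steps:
$s{\left(o,R \right)} = 2 o$
$Y = -2207132$ ($Y = \left(2001 - 3437\right) \left(18 \cdot 17 \cdot 5 + 7\right) = - 1436 \left(306 \cdot 5 + 7\right) = - 1436 \left(1530 + 7\right) = \left(-1436\right) 1537 = -2207132$)
$\frac{1}{s{\left(U{\left(-1 \right)},-8 \right)} + Y} = \frac{1}{2 \left(-3\right) - 2207132} = \frac{1}{-6 - 2207132} = \frac{1}{-2207138} = - \frac{1}{2207138}$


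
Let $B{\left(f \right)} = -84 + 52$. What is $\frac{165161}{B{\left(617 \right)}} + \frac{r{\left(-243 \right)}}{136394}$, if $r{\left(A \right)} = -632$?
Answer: $- \frac{11263494829}{2182304} \approx -5161.3$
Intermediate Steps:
$B{\left(f \right)} = -32$
$\frac{165161}{B{\left(617 \right)}} + \frac{r{\left(-243 \right)}}{136394} = \frac{165161}{-32} - \frac{632}{136394} = 165161 \left(- \frac{1}{32}\right) - \frac{316}{68197} = - \frac{165161}{32} - \frac{316}{68197} = - \frac{11263494829}{2182304}$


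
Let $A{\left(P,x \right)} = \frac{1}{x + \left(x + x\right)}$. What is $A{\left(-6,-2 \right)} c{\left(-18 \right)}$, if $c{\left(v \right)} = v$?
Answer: $3$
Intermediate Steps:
$A{\left(P,x \right)} = \frac{1}{3 x}$ ($A{\left(P,x \right)} = \frac{1}{x + 2 x} = \frac{1}{3 x}$)
$A{\left(-6,-2 \right)} c{\left(-18 \right)} = \frac{1}{3 \left(-2\right)} \left(-18\right) = \frac{1}{3} \left(- \frac{1}{2}\right) \left(-18\right) = \left(- \frac{1}{6}\right) \left(-18\right) = 3$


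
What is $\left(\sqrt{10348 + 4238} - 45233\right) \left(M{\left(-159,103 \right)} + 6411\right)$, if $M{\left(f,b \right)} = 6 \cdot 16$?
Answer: $-294331131 + 6507 \sqrt{14586} \approx -2.9355 \cdot 10^{8}$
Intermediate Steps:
$M{\left(f,b \right)} = 96$
$\left(\sqrt{10348 + 4238} - 45233\right) \left(M{\left(-159,103 \right)} + 6411\right) = \left(\sqrt{10348 + 4238} - 45233\right) \left(96 + 6411\right) = \left(\sqrt{14586} - 45233\right) 6507 = \left(-45233 + \sqrt{14586}\right) 6507 = -294331131 + 6507 \sqrt{14586}$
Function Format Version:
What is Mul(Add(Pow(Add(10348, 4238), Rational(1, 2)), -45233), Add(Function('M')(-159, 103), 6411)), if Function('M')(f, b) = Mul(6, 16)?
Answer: Add(-294331131, Mul(6507, Pow(14586, Rational(1, 2)))) ≈ -2.9355e+8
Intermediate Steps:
Function('M')(f, b) = 96
Mul(Add(Pow(Add(10348, 4238), Rational(1, 2)), -45233), Add(Function('M')(-159, 103), 6411)) = Mul(Add(Pow(Add(10348, 4238), Rational(1, 2)), -45233), Add(96, 6411)) = Mul(Add(Pow(14586, Rational(1, 2)), -45233), 6507) = Mul(Add(-45233, Pow(14586, Rational(1, 2))), 6507) = Add(-294331131, Mul(6507, Pow(14586, Rational(1, 2))))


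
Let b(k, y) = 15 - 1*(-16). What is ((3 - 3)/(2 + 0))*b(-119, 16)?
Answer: 0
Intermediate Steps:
b(k, y) = 31 (b(k, y) = 15 + 16 = 31)
((3 - 3)/(2 + 0))*b(-119, 16) = ((3 - 3)/(2 + 0))*31 = (0/2)*31 = (0*(½))*31 = 0*31 = 0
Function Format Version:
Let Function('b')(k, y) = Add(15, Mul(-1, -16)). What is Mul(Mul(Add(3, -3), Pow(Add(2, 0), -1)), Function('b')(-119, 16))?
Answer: 0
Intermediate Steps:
Function('b')(k, y) = 31 (Function('b')(k, y) = Add(15, 16) = 31)
Mul(Mul(Add(3, -3), Pow(Add(2, 0), -1)), Function('b')(-119, 16)) = Mul(Mul(Add(3, -3), Pow(Add(2, 0), -1)), 31) = Mul(Mul(0, Pow(2, -1)), 31) = Mul(Mul(0, Rational(1, 2)), 31) = Mul(0, 31) = 0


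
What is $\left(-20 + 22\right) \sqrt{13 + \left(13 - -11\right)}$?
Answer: $2 \sqrt{37} \approx 12.166$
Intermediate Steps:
$\left(-20 + 22\right) \sqrt{13 + \left(13 - -11\right)} = 2 \sqrt{13 + \left(13 + 11\right)} = 2 \sqrt{13 + 24} = 2 \sqrt{37}$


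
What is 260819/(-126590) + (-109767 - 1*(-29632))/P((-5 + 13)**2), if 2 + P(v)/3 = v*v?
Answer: -3336917152/388694595 ≈ -8.5849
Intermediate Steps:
P(v) = -6 + 3*v**2 (P(v) = -6 + 3*(v*v) = -6 + 3*v**2)
260819/(-126590) + (-109767 - 1*(-29632))/P((-5 + 13)**2) = 260819/(-126590) + (-109767 - 1*(-29632))/(-6 + 3*((-5 + 13)**2)**2) = 260819*(-1/126590) + (-109767 + 29632)/(-6 + 3*(8**2)**2) = -260819/126590 - 80135/(-6 + 3*64**2) = -260819/126590 - 80135/(-6 + 3*4096) = -260819/126590 - 80135/(-6 + 12288) = -260819/126590 - 80135/12282 = -3336917152/388694595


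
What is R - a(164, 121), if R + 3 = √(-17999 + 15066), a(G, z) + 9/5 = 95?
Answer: -481/5 + I*√2933 ≈ -96.2 + 54.157*I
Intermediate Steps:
a(G, z) = 466/5 (a(G, z) = -9/5 + 95 = 466/5)
R = -3 + I*√2933 (R = -3 + √(-17999 + 15066) = -3 + √(-2933) = -3 + I*√2933 ≈ -3.0 + 54.157*I)
R - a(164, 121) = (-3 + I*√2933) - 1*466/5 = (-3 + I*√2933) - 466/5 = -481/5 + I*√2933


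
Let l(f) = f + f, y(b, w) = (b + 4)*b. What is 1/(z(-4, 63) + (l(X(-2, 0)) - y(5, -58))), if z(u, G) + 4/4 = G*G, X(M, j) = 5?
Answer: 1/3933 ≈ 0.00025426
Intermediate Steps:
y(b, w) = b*(4 + b) (y(b, w) = (4 + b)*b = b*(4 + b))
l(f) = 2*f
z(u, G) = -1 + G**2 (z(u, G) = -1 + G*G = -1 + G**2)
1/(z(-4, 63) + (l(X(-2, 0)) - y(5, -58))) = 1/((-1 + 63**2) + (2*5 - 5*(4 + 5))) = 1/((-1 + 3969) + (10 - 5*9)) = 1/(3968 + (10 - 1*45)) = 1/(3968 + (10 - 45)) = 1/(3968 - 35) = 1/3933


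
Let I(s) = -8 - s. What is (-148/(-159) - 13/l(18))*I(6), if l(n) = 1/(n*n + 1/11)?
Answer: 103141178/1749 ≈ 58972.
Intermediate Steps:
l(n) = 1/(1/11 + n²) (l(n) = 1/(n² + 1/11) = 1/(1/11 + n²))
(-148/(-159) - 13/l(18))*I(6) = (-148/(-159) - 13/(11/(1 + 11*18²)))*(-8 - 1*6) = (-148*(-1/159) - 13/(11/(1 + 11*324)))*(-8 - 6) = (148/159 - 13/(11/(1 + 3564)))*(-14) = (148/159 - 13/(11/3565))*(-14) = (148/159 - 13/(11*(1/3565)))*(-14) = (148/159 - 13/11/3565)*(-14) = (148/159 - 13*3565/11)*(-14) = (148/159 - 46345/11)*(-14) = -7367227/1749*(-14) = 103141178/1749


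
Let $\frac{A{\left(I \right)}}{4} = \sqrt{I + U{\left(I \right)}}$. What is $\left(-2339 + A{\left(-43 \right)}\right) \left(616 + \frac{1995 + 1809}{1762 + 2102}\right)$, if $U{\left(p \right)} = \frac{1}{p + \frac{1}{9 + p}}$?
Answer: $- \frac{464686791}{322} + \frac{397338 i \sqrt{92085609}}{235543} \approx -1.4431 \cdot 10^{6} + 16188.0 i$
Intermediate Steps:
$A{\left(I \right)} = 4 \sqrt{I + \frac{9 + I}{1 + I^{2} + 9 I}}$
$\left(-2339 + A{\left(-43 \right)}\right) \left(616 + \frac{1995 + 1809}{1762 + 2102}\right) = \left(-2339 + 4 \sqrt{\frac{9 - 43 - 43 \left(1 + \left(-43\right)^{2} + 9 \left(-43\right)\right)}{1 + \left(-43\right)^{2} + 9 \left(-43\right)}}\right) \left(616 + \frac{1995 + 1809}{1762 + 2102}\right) = \left(-2339 + 4 \sqrt{\frac{9 - 43 - 43 \left(1 + 1849 - 387\right)}{1 + 1849 - 387}}\right) \left(616 + \frac{3804}{3864}\right) = \left(-2339 + 4 \sqrt{\frac{9 - 43 - 62909}{1463}}\right) \left(616 + 3804 \cdot \frac{1}{3864}\right) = \left(-2339 + 4 \sqrt{\frac{9 - 43 - 62909}{1463}}\right) \left(616 + \frac{317}{322}\right) = \left(-2339 + 4 \sqrt{\frac{1}{1463} \left(-62943\right)}\right) \frac{198669}{322} = \left(-2339 + 4 \sqrt{- \frac{62943}{1463}}\right) \frac{198669}{322} = \left(-2339 + 4 \frac{i \sqrt{92085609}}{1463}\right) \frac{198669}{322} = \left(-2339 + \frac{4 i \sqrt{92085609}}{1463}\right) \frac{198669}{322} = - \frac{464686791}{322} + \frac{397338 i \sqrt{92085609}}{235543}$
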